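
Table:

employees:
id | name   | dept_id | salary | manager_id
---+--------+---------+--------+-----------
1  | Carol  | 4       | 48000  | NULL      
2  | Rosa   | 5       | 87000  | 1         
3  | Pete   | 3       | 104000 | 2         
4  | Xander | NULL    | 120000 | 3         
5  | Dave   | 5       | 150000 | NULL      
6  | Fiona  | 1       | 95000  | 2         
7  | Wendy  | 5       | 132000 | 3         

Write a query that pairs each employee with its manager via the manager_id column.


This is a self-join: employees is joined to a second copy of itself, matching each row's manager_id to another row's id. Use LEFT JOIN so rows with manager_id=NULL are kept.
  - employee 1 (Carol): manager_id=NULL -> NULL
  - employee 2 (Rosa): manager_id=1 -> Carol
  - employee 3 (Pete): manager_id=2 -> Rosa
  - employee 4 (Xander): manager_id=3 -> Pete
  - employee 5 (Dave): manager_id=NULL -> NULL
  - employee 6 (Fiona): manager_id=2 -> Rosa
  - employee 7 (Wendy): manager_id=3 -> Pete

SQL:
SELECT a.name AS item, b.name AS manager
FROM employees a
LEFT JOIN employees b ON a.manager_id = b.id

Result:
item   | manager
-------+--------
Carol  | NULL   
Rosa   | Carol  
Pete   | Rosa   
Xander | Pete   
Dave   | NULL   
Fiona  | Rosa   
Wendy  | Pete   


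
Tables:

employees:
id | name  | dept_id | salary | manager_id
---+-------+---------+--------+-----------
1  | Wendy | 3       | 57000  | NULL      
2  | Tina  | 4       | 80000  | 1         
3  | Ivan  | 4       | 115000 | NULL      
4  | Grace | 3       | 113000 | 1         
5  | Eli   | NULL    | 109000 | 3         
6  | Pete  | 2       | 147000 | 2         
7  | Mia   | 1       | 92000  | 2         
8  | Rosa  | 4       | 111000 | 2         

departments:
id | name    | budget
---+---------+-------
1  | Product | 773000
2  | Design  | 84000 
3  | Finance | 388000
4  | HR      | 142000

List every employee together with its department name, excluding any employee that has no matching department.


INNER JOIN keeps only employees rows whose dept_id matches an id in departments. Walk through each employee:
  - employee 1 (Wendy): dept_id=3 -> matches Finance
  - employee 2 (Tina): dept_id=4 -> matches HR
  - employee 3 (Ivan): dept_id=4 -> matches HR
  - employee 4 (Grace): dept_id=3 -> matches Finance
  - employee 5 (Eli): dept_id=NULL, no match -> dropped
  - employee 6 (Pete): dept_id=2 -> matches Design
  - employee 7 (Mia): dept_id=1 -> matches Product
  - employee 8 (Rosa): dept_id=4 -> matches HR
So 1 of 8 rows is dropped.

SQL:
SELECT a.name, b.name AS department
FROM employees a
INNER JOIN departments b ON a.dept_id = b.id

Result:
name  | department
------+-----------
Wendy | Finance   
Tina  | HR        
Ivan  | HR        
Grace | Finance   
Pete  | Design    
Mia   | Product   
Rosa  | HR        


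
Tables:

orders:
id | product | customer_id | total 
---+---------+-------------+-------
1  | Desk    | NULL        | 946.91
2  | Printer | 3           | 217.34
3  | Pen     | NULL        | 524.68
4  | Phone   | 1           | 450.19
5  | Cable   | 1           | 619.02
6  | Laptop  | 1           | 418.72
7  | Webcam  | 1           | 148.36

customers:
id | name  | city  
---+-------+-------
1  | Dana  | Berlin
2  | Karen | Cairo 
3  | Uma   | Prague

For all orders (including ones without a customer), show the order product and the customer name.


LEFT JOIN keeps every row from orders (the left table); where customer_id has no match in customers, the customer columns become NULL. Walk through each order:
  - order 1 (Desk): customer_id=NULL, no match -> kept with NULL
  - order 2 (Printer): customer_id=3 -> matches Uma
  - order 3 (Pen): customer_id=NULL, no match -> kept with NULL
  - order 4 (Phone): customer_id=1 -> matches Dana
  - order 5 (Cable): customer_id=1 -> matches Dana
  - order 6 (Laptop): customer_id=1 -> matches Dana
  - order 7 (Webcam): customer_id=1 -> matches Dana
All 7 rows appear; 2 have NULL customer.

SQL:
SELECT a.product, b.name AS customer
FROM orders a
LEFT JOIN customers b ON a.customer_id = b.id

Result:
product | customer
--------+---------
Desk    | NULL    
Printer | Uma     
Pen     | NULL    
Phone   | Dana    
Cable   | Dana    
Laptop  | Dana    
Webcam  | Dana    


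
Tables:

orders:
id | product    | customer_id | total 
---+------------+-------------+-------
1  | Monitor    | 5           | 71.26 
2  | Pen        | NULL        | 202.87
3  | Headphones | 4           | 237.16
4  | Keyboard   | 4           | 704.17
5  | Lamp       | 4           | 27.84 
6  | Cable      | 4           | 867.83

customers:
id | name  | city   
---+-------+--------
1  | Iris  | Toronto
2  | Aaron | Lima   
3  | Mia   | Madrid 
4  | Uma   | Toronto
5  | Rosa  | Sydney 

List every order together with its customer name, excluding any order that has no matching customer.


INNER JOIN keeps only orders rows whose customer_id matches an id in customers. Walk through each order:
  - order 1 (Monitor): customer_id=5 -> matches Rosa
  - order 2 (Pen): customer_id=NULL, no match -> dropped
  - order 3 (Headphones): customer_id=4 -> matches Uma
  - order 4 (Keyboard): customer_id=4 -> matches Uma
  - order 5 (Lamp): customer_id=4 -> matches Uma
  - order 6 (Cable): customer_id=4 -> matches Uma
So 1 of 6 rows is dropped.

SQL:
SELECT a.product, b.name AS customer
FROM orders a
INNER JOIN customers b ON a.customer_id = b.id

Result:
product    | customer
-----------+---------
Monitor    | Rosa    
Headphones | Uma     
Keyboard   | Uma     
Lamp       | Uma     
Cable      | Uma     


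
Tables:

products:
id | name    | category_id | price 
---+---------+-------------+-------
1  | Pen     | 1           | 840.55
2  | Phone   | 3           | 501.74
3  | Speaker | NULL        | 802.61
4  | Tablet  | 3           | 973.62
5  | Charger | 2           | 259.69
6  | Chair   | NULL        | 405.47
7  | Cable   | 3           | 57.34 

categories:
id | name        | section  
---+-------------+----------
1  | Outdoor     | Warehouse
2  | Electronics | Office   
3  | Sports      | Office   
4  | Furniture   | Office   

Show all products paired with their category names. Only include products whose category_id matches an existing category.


INNER JOIN keeps only products rows whose category_id matches an id in categories. Walk through each product:
  - product 1 (Pen): category_id=1 -> matches Outdoor
  - product 2 (Phone): category_id=3 -> matches Sports
  - product 3 (Speaker): category_id=NULL, no match -> dropped
  - product 4 (Tablet): category_id=3 -> matches Sports
  - product 5 (Charger): category_id=2 -> matches Electronics
  - product 6 (Chair): category_id=NULL, no match -> dropped
  - product 7 (Cable): category_id=3 -> matches Sports
So 2 of 7 rows are dropped.

SQL:
SELECT a.name, b.name AS category
FROM products a
INNER JOIN categories b ON a.category_id = b.id

Result:
name    | category   
--------+------------
Pen     | Outdoor    
Phone   | Sports     
Tablet  | Sports     
Charger | Electronics
Cable   | Sports     


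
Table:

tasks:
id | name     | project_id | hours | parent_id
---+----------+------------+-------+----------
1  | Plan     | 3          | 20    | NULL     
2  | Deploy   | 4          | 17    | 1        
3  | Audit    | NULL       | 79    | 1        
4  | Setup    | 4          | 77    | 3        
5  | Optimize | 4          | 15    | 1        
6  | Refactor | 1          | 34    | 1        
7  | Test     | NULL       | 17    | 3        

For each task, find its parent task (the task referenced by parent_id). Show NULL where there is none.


This is a self-join: tasks is joined to a second copy of itself, matching each row's parent_id to another row's id. Use LEFT JOIN so rows with parent_id=NULL are kept.
  - task 1 (Plan): parent_id=NULL -> NULL
  - task 2 (Deploy): parent_id=1 -> Plan
  - task 3 (Audit): parent_id=1 -> Plan
  - task 4 (Setup): parent_id=3 -> Audit
  - task 5 (Optimize): parent_id=1 -> Plan
  - task 6 (Refactor): parent_id=1 -> Plan
  - task 7 (Test): parent_id=3 -> Audit

SQL:
SELECT a.name AS item, b.name AS parent
FROM tasks a
LEFT JOIN tasks b ON a.parent_id = b.id

Result:
item     | parent
---------+-------
Plan     | NULL  
Deploy   | Plan  
Audit    | Plan  
Setup    | Audit 
Optimize | Plan  
Refactor | Plan  
Test     | Audit 


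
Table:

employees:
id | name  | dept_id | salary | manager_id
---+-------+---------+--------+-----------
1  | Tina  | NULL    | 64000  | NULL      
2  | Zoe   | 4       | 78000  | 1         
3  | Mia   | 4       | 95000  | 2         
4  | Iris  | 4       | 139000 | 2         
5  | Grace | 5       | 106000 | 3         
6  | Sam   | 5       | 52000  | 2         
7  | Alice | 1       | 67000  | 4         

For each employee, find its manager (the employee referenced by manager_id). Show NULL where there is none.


This is a self-join: employees is joined to a second copy of itself, matching each row's manager_id to another row's id. Use LEFT JOIN so rows with manager_id=NULL are kept.
  - employee 1 (Tina): manager_id=NULL -> NULL
  - employee 2 (Zoe): manager_id=1 -> Tina
  - employee 3 (Mia): manager_id=2 -> Zoe
  - employee 4 (Iris): manager_id=2 -> Zoe
  - employee 5 (Grace): manager_id=3 -> Mia
  - employee 6 (Sam): manager_id=2 -> Zoe
  - employee 7 (Alice): manager_id=4 -> Iris

SQL:
SELECT a.name AS item, b.name AS manager
FROM employees a
LEFT JOIN employees b ON a.manager_id = b.id

Result:
item  | manager
------+--------
Tina  | NULL   
Zoe   | Tina   
Mia   | Zoe    
Iris  | Zoe    
Grace | Mia    
Sam   | Zoe    
Alice | Iris   


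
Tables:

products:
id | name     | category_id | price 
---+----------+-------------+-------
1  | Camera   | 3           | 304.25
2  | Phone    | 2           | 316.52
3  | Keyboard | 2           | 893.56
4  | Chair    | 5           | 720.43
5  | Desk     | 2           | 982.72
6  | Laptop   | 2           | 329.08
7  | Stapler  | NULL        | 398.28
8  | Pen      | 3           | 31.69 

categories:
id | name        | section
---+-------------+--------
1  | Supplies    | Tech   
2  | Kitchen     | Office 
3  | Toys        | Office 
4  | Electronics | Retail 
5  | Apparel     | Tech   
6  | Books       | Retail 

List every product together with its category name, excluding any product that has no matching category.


INNER JOIN keeps only products rows whose category_id matches an id in categories. Walk through each product:
  - product 1 (Camera): category_id=3 -> matches Toys
  - product 2 (Phone): category_id=2 -> matches Kitchen
  - product 3 (Keyboard): category_id=2 -> matches Kitchen
  - product 4 (Chair): category_id=5 -> matches Apparel
  - product 5 (Desk): category_id=2 -> matches Kitchen
  - product 6 (Laptop): category_id=2 -> matches Kitchen
  - product 7 (Stapler): category_id=NULL, no match -> dropped
  - product 8 (Pen): category_id=3 -> matches Toys
So 1 of 8 rows is dropped.

SQL:
SELECT a.name, b.name AS category
FROM products a
INNER JOIN categories b ON a.category_id = b.id

Result:
name     | category
---------+---------
Camera   | Toys    
Phone    | Kitchen 
Keyboard | Kitchen 
Chair    | Apparel 
Desk     | Kitchen 
Laptop   | Kitchen 
Pen      | Toys    


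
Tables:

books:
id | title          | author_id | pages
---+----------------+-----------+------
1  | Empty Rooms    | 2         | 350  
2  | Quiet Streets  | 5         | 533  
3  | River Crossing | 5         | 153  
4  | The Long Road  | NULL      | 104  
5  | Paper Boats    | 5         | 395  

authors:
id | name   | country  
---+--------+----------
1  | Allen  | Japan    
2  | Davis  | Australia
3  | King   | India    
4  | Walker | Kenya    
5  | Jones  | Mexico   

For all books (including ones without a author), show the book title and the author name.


LEFT JOIN keeps every row from books (the left table); where author_id has no match in authors, the author columns become NULL. Walk through each book:
  - book 1 (Empty Rooms): author_id=2 -> matches Davis
  - book 2 (Quiet Streets): author_id=5 -> matches Jones
  - book 3 (River Crossing): author_id=5 -> matches Jones
  - book 4 (The Long Road): author_id=NULL, no match -> kept with NULL
  - book 5 (Paper Boats): author_id=5 -> matches Jones
All 5 rows appear; 1 has NULL author.

SQL:
SELECT a.title, b.name AS author
FROM books a
LEFT JOIN authors b ON a.author_id = b.id

Result:
title          | author
---------------+-------
Empty Rooms    | Davis 
Quiet Streets  | Jones 
River Crossing | Jones 
The Long Road  | NULL  
Paper Boats    | Jones 


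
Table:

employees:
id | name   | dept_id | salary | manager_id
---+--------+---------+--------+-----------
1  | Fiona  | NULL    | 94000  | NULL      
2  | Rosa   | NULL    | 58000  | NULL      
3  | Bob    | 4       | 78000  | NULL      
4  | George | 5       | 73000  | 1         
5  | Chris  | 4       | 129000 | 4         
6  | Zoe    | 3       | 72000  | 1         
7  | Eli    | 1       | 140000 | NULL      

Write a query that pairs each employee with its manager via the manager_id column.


This is a self-join: employees is joined to a second copy of itself, matching each row's manager_id to another row's id. Use LEFT JOIN so rows with manager_id=NULL are kept.
  - employee 1 (Fiona): manager_id=NULL -> NULL
  - employee 2 (Rosa): manager_id=NULL -> NULL
  - employee 3 (Bob): manager_id=NULL -> NULL
  - employee 4 (George): manager_id=1 -> Fiona
  - employee 5 (Chris): manager_id=4 -> George
  - employee 6 (Zoe): manager_id=1 -> Fiona
  - employee 7 (Eli): manager_id=NULL -> NULL

SQL:
SELECT a.name AS item, b.name AS manager
FROM employees a
LEFT JOIN employees b ON a.manager_id = b.id

Result:
item   | manager
-------+--------
Fiona  | NULL   
Rosa   | NULL   
Bob    | NULL   
George | Fiona  
Chris  | George 
Zoe    | Fiona  
Eli    | NULL   


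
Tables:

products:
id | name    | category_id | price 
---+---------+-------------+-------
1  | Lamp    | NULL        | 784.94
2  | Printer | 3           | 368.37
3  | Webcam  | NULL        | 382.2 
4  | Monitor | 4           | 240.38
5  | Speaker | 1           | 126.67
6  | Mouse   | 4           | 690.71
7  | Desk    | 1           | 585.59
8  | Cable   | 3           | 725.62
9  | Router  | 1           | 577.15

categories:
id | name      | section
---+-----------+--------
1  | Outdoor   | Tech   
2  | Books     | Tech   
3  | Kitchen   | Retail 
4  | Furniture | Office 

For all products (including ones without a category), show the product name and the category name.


LEFT JOIN keeps every row from products (the left table); where category_id has no match in categories, the category columns become NULL. Walk through each product:
  - product 1 (Lamp): category_id=NULL, no match -> kept with NULL
  - product 2 (Printer): category_id=3 -> matches Kitchen
  - product 3 (Webcam): category_id=NULL, no match -> kept with NULL
  - product 4 (Monitor): category_id=4 -> matches Furniture
  - product 5 (Speaker): category_id=1 -> matches Outdoor
  - product 6 (Mouse): category_id=4 -> matches Furniture
  - product 7 (Desk): category_id=1 -> matches Outdoor
  - product 8 (Cable): category_id=3 -> matches Kitchen
  - product 9 (Router): category_id=1 -> matches Outdoor
All 9 rows appear; 2 have NULL category.

SQL:
SELECT a.name, b.name AS category
FROM products a
LEFT JOIN categories b ON a.category_id = b.id

Result:
name    | category 
--------+----------
Lamp    | NULL     
Printer | Kitchen  
Webcam  | NULL     
Monitor | Furniture
Speaker | Outdoor  
Mouse   | Furniture
Desk    | Outdoor  
Cable   | Kitchen  
Router  | Outdoor  


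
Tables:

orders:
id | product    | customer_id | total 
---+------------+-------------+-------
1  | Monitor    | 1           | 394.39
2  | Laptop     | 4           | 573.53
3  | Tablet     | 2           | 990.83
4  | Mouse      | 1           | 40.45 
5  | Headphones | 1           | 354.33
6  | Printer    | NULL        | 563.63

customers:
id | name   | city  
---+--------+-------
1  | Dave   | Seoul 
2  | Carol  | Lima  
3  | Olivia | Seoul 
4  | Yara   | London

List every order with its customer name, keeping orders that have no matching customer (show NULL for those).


LEFT JOIN keeps every row from orders (the left table); where customer_id has no match in customers, the customer columns become NULL. Walk through each order:
  - order 1 (Monitor): customer_id=1 -> matches Dave
  - order 2 (Laptop): customer_id=4 -> matches Yara
  - order 3 (Tablet): customer_id=2 -> matches Carol
  - order 4 (Mouse): customer_id=1 -> matches Dave
  - order 5 (Headphones): customer_id=1 -> matches Dave
  - order 6 (Printer): customer_id=NULL, no match -> kept with NULL
All 6 rows appear; 1 has NULL customer.

SQL:
SELECT a.product, b.name AS customer
FROM orders a
LEFT JOIN customers b ON a.customer_id = b.id

Result:
product    | customer
-----------+---------
Monitor    | Dave    
Laptop     | Yara    
Tablet     | Carol   
Mouse      | Dave    
Headphones | Dave    
Printer    | NULL    


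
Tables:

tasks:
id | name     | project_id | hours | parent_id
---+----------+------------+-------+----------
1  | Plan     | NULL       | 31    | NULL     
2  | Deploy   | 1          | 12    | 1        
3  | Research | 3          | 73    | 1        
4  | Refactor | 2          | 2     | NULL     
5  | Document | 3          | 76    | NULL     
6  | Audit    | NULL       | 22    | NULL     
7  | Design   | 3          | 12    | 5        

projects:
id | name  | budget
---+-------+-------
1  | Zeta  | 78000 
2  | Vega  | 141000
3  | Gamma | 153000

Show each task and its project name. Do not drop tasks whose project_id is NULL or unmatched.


LEFT JOIN keeps every row from tasks (the left table); where project_id has no match in projects, the project columns become NULL. Walk through each task:
  - task 1 (Plan): project_id=NULL, no match -> kept with NULL
  - task 2 (Deploy): project_id=1 -> matches Zeta
  - task 3 (Research): project_id=3 -> matches Gamma
  - task 4 (Refactor): project_id=2 -> matches Vega
  - task 5 (Document): project_id=3 -> matches Gamma
  - task 6 (Audit): project_id=NULL, no match -> kept with NULL
  - task 7 (Design): project_id=3 -> matches Gamma
All 7 rows appear; 2 have NULL project.

SQL:
SELECT a.name, b.name AS project
FROM tasks a
LEFT JOIN projects b ON a.project_id = b.id

Result:
name     | project
---------+--------
Plan     | NULL   
Deploy   | Zeta   
Research | Gamma  
Refactor | Vega   
Document | Gamma  
Audit    | NULL   
Design   | Gamma  


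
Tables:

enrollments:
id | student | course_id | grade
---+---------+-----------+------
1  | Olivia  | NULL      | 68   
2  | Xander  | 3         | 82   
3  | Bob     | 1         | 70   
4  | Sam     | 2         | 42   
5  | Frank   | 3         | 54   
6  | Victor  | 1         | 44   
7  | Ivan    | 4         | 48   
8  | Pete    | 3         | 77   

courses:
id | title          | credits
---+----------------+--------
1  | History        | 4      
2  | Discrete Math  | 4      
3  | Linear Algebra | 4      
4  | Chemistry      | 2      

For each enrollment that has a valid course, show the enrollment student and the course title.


INNER JOIN keeps only enrollments rows whose course_id matches an id in courses. Walk through each enrollment:
  - enrollment 1 (Olivia): course_id=NULL, no match -> dropped
  - enrollment 2 (Xander): course_id=3 -> matches Linear Algebra
  - enrollment 3 (Bob): course_id=1 -> matches History
  - enrollment 4 (Sam): course_id=2 -> matches Discrete Math
  - enrollment 5 (Frank): course_id=3 -> matches Linear Algebra
  - enrollment 6 (Victor): course_id=1 -> matches History
  - enrollment 7 (Ivan): course_id=4 -> matches Chemistry
  - enrollment 8 (Pete): course_id=3 -> matches Linear Algebra
So 1 of 8 rows is dropped.

SQL:
SELECT a.student, b.title AS course
FROM enrollments a
INNER JOIN courses b ON a.course_id = b.id

Result:
student | course        
--------+---------------
Xander  | Linear Algebra
Bob     | History       
Sam     | Discrete Math 
Frank   | Linear Algebra
Victor  | History       
Ivan    | Chemistry     
Pete    | Linear Algebra


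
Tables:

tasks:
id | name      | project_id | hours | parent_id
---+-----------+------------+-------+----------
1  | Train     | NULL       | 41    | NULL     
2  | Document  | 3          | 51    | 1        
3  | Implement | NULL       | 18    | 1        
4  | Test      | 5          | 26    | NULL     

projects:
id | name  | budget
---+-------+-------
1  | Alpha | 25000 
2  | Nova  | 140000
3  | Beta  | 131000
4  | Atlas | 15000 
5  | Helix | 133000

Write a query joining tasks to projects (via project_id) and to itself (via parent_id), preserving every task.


Two LEFT JOINs from the same base table tasks: one to projects via project_id, one to tasks itself via parent_id. Both are LEFT so every task is preserved.
Match against projects:
  - task 1 (Train): project_id=NULL, no match -> kept with NULL
  - task 2 (Document): project_id=3 -> matches Beta
  - task 3 (Implement): project_id=NULL, no match -> kept with NULL
  - task 4 (Test): project_id=5 -> matches Helix
Match against tasks (self):
  - task 1 (Train): parent_id=NULL -> NULL
  - task 2 (Document): parent_id=1 -> Train
  - task 3 (Implement): parent_id=1 -> Train
  - task 4 (Test): parent_id=NULL -> NULL

SQL:
SELECT a.name, b.name AS project, c.name AS parent
FROM tasks a
LEFT JOIN projects b ON a.project_id = b.id
LEFT JOIN tasks c ON a.parent_id = c.id

Result:
name      | project | parent
----------+---------+-------
Train     | NULL    | NULL  
Document  | Beta    | Train 
Implement | NULL    | Train 
Test      | Helix   | NULL  


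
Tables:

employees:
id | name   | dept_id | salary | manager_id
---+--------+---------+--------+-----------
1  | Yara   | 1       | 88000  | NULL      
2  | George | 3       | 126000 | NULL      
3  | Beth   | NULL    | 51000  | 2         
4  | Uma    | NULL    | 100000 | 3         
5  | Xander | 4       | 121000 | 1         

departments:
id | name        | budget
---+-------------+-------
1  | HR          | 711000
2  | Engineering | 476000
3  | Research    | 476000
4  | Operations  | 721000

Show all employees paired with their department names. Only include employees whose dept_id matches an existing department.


INNER JOIN keeps only employees rows whose dept_id matches an id in departments. Walk through each employee:
  - employee 1 (Yara): dept_id=1 -> matches HR
  - employee 2 (George): dept_id=3 -> matches Research
  - employee 3 (Beth): dept_id=NULL, no match -> dropped
  - employee 4 (Uma): dept_id=NULL, no match -> dropped
  - employee 5 (Xander): dept_id=4 -> matches Operations
So 2 of 5 rows are dropped.

SQL:
SELECT a.name, b.name AS department
FROM employees a
INNER JOIN departments b ON a.dept_id = b.id

Result:
name   | department
-------+-----------
Yara   | HR        
George | Research  
Xander | Operations


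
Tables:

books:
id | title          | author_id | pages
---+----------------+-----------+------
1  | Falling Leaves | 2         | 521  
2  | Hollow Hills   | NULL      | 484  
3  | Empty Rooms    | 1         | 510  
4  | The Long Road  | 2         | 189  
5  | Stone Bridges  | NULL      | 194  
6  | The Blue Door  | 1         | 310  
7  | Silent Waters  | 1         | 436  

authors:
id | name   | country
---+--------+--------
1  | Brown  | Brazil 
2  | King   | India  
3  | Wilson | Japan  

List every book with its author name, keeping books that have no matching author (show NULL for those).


LEFT JOIN keeps every row from books (the left table); where author_id has no match in authors, the author columns become NULL. Walk through each book:
  - book 1 (Falling Leaves): author_id=2 -> matches King
  - book 2 (Hollow Hills): author_id=NULL, no match -> kept with NULL
  - book 3 (Empty Rooms): author_id=1 -> matches Brown
  - book 4 (The Long Road): author_id=2 -> matches King
  - book 5 (Stone Bridges): author_id=NULL, no match -> kept with NULL
  - book 6 (The Blue Door): author_id=1 -> matches Brown
  - book 7 (Silent Waters): author_id=1 -> matches Brown
All 7 rows appear; 2 have NULL author.

SQL:
SELECT a.title, b.name AS author
FROM books a
LEFT JOIN authors b ON a.author_id = b.id

Result:
title          | author
---------------+-------
Falling Leaves | King  
Hollow Hills   | NULL  
Empty Rooms    | Brown 
The Long Road  | King  
Stone Bridges  | NULL  
The Blue Door  | Brown 
Silent Waters  | Brown 


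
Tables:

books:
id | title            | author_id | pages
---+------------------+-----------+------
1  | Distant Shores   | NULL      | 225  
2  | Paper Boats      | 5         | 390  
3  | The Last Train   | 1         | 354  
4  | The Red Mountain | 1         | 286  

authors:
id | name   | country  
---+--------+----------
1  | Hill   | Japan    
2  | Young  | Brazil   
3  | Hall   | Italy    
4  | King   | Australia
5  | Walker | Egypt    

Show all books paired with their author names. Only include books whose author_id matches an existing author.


INNER JOIN keeps only books rows whose author_id matches an id in authors. Walk through each book:
  - book 1 (Distant Shores): author_id=NULL, no match -> dropped
  - book 2 (Paper Boats): author_id=5 -> matches Walker
  - book 3 (The Last Train): author_id=1 -> matches Hill
  - book 4 (The Red Mountain): author_id=1 -> matches Hill
So 1 of 4 rows is dropped.

SQL:
SELECT a.title, b.name AS author
FROM books a
INNER JOIN authors b ON a.author_id = b.id

Result:
title            | author
-----------------+-------
Paper Boats      | Walker
The Last Train   | Hill  
The Red Mountain | Hill  


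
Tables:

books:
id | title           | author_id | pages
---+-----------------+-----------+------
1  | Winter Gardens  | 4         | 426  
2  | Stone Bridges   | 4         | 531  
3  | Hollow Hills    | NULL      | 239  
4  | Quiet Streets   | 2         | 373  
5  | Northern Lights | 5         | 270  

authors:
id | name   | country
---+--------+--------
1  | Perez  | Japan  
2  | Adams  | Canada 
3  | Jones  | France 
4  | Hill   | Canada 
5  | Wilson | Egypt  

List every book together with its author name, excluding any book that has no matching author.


INNER JOIN keeps only books rows whose author_id matches an id in authors. Walk through each book:
  - book 1 (Winter Gardens): author_id=4 -> matches Hill
  - book 2 (Stone Bridges): author_id=4 -> matches Hill
  - book 3 (Hollow Hills): author_id=NULL, no match -> dropped
  - book 4 (Quiet Streets): author_id=2 -> matches Adams
  - book 5 (Northern Lights): author_id=5 -> matches Wilson
So 1 of 5 rows is dropped.

SQL:
SELECT a.title, b.name AS author
FROM books a
INNER JOIN authors b ON a.author_id = b.id

Result:
title           | author
----------------+-------
Winter Gardens  | Hill  
Stone Bridges   | Hill  
Quiet Streets   | Adams 
Northern Lights | Wilson


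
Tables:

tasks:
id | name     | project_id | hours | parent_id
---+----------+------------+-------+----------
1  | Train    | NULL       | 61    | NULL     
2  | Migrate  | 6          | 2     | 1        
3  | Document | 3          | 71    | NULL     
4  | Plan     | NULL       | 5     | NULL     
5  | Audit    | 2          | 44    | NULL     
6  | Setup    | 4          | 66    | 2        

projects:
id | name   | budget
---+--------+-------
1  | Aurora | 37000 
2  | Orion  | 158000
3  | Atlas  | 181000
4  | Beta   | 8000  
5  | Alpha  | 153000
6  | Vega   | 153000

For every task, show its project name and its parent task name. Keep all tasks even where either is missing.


Two LEFT JOINs from the same base table tasks: one to projects via project_id, one to tasks itself via parent_id. Both are LEFT so every task is preserved.
Match against projects:
  - task 1 (Train): project_id=NULL, no match -> kept with NULL
  - task 2 (Migrate): project_id=6 -> matches Vega
  - task 3 (Document): project_id=3 -> matches Atlas
  - task 4 (Plan): project_id=NULL, no match -> kept with NULL
  - task 5 (Audit): project_id=2 -> matches Orion
  - task 6 (Setup): project_id=4 -> matches Beta
Match against tasks (self):
  - task 1 (Train): parent_id=NULL -> NULL
  - task 2 (Migrate): parent_id=1 -> Train
  - task 3 (Document): parent_id=NULL -> NULL
  - task 4 (Plan): parent_id=NULL -> NULL
  - task 5 (Audit): parent_id=NULL -> NULL
  - task 6 (Setup): parent_id=2 -> Migrate

SQL:
SELECT a.name, b.name AS project, c.name AS parent
FROM tasks a
LEFT JOIN projects b ON a.project_id = b.id
LEFT JOIN tasks c ON a.parent_id = c.id

Result:
name     | project | parent 
---------+---------+--------
Train    | NULL    | NULL   
Migrate  | Vega    | Train  
Document | Atlas   | NULL   
Plan     | NULL    | NULL   
Audit    | Orion   | NULL   
Setup    | Beta    | Migrate


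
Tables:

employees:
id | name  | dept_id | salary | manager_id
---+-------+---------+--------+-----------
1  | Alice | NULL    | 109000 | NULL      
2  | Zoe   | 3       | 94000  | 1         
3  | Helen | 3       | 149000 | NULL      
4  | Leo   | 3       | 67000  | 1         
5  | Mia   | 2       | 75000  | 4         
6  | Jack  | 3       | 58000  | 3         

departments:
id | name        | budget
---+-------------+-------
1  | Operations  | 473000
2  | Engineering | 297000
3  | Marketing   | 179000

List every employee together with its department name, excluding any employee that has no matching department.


INNER JOIN keeps only employees rows whose dept_id matches an id in departments. Walk through each employee:
  - employee 1 (Alice): dept_id=NULL, no match -> dropped
  - employee 2 (Zoe): dept_id=3 -> matches Marketing
  - employee 3 (Helen): dept_id=3 -> matches Marketing
  - employee 4 (Leo): dept_id=3 -> matches Marketing
  - employee 5 (Mia): dept_id=2 -> matches Engineering
  - employee 6 (Jack): dept_id=3 -> matches Marketing
So 1 of 6 rows is dropped.

SQL:
SELECT a.name, b.name AS department
FROM employees a
INNER JOIN departments b ON a.dept_id = b.id

Result:
name  | department 
------+------------
Zoe   | Marketing  
Helen | Marketing  
Leo   | Marketing  
Mia   | Engineering
Jack  | Marketing  


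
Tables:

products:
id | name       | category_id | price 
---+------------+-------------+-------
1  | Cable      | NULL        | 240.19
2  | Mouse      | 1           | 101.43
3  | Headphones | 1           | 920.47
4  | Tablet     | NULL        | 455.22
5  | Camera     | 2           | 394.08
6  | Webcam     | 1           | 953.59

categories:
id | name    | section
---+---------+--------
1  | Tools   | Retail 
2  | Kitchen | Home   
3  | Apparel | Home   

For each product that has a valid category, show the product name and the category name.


INNER JOIN keeps only products rows whose category_id matches an id in categories. Walk through each product:
  - product 1 (Cable): category_id=NULL, no match -> dropped
  - product 2 (Mouse): category_id=1 -> matches Tools
  - product 3 (Headphones): category_id=1 -> matches Tools
  - product 4 (Tablet): category_id=NULL, no match -> dropped
  - product 5 (Camera): category_id=2 -> matches Kitchen
  - product 6 (Webcam): category_id=1 -> matches Tools
So 2 of 6 rows are dropped.

SQL:
SELECT a.name, b.name AS category
FROM products a
INNER JOIN categories b ON a.category_id = b.id

Result:
name       | category
-----------+---------
Mouse      | Tools   
Headphones | Tools   
Camera     | Kitchen 
Webcam     | Tools   


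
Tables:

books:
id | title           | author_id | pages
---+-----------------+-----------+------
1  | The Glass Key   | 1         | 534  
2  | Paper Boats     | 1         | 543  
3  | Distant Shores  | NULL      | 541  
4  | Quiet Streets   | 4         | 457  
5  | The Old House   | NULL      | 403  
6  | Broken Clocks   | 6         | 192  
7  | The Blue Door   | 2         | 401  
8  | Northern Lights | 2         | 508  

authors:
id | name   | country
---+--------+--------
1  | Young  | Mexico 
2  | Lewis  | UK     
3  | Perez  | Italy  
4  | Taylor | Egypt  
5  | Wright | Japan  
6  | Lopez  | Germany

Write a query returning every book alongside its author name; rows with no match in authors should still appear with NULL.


LEFT JOIN keeps every row from books (the left table); where author_id has no match in authors, the author columns become NULL. Walk through each book:
  - book 1 (The Glass Key): author_id=1 -> matches Young
  - book 2 (Paper Boats): author_id=1 -> matches Young
  - book 3 (Distant Shores): author_id=NULL, no match -> kept with NULL
  - book 4 (Quiet Streets): author_id=4 -> matches Taylor
  - book 5 (The Old House): author_id=NULL, no match -> kept with NULL
  - book 6 (Broken Clocks): author_id=6 -> matches Lopez
  - book 7 (The Blue Door): author_id=2 -> matches Lewis
  - book 8 (Northern Lights): author_id=2 -> matches Lewis
All 8 rows appear; 2 have NULL author.

SQL:
SELECT a.title, b.name AS author
FROM books a
LEFT JOIN authors b ON a.author_id = b.id

Result:
title           | author
----------------+-------
The Glass Key   | Young 
Paper Boats     | Young 
Distant Shores  | NULL  
Quiet Streets   | Taylor
The Old House   | NULL  
Broken Clocks   | Lopez 
The Blue Door   | Lewis 
Northern Lights | Lewis 


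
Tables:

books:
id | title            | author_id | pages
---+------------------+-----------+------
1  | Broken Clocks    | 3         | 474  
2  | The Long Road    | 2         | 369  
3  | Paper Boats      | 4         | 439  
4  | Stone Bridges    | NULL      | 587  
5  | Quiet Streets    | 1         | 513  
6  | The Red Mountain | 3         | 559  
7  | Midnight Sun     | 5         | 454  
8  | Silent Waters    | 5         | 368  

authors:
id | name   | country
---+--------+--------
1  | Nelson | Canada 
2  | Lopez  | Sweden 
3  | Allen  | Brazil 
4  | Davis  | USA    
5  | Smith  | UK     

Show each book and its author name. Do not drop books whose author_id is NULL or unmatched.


LEFT JOIN keeps every row from books (the left table); where author_id has no match in authors, the author columns become NULL. Walk through each book:
  - book 1 (Broken Clocks): author_id=3 -> matches Allen
  - book 2 (The Long Road): author_id=2 -> matches Lopez
  - book 3 (Paper Boats): author_id=4 -> matches Davis
  - book 4 (Stone Bridges): author_id=NULL, no match -> kept with NULL
  - book 5 (Quiet Streets): author_id=1 -> matches Nelson
  - book 6 (The Red Mountain): author_id=3 -> matches Allen
  - book 7 (Midnight Sun): author_id=5 -> matches Smith
  - book 8 (Silent Waters): author_id=5 -> matches Smith
All 8 rows appear; 1 has NULL author.

SQL:
SELECT a.title, b.name AS author
FROM books a
LEFT JOIN authors b ON a.author_id = b.id

Result:
title            | author
-----------------+-------
Broken Clocks    | Allen 
The Long Road    | Lopez 
Paper Boats      | Davis 
Stone Bridges    | NULL  
Quiet Streets    | Nelson
The Red Mountain | Allen 
Midnight Sun     | Smith 
Silent Waters    | Smith 


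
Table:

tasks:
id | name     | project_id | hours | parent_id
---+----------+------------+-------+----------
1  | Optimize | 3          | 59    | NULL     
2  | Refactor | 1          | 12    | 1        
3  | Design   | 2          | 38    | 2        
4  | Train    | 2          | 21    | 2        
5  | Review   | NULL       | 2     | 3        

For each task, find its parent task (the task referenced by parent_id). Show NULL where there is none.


This is a self-join: tasks is joined to a second copy of itself, matching each row's parent_id to another row's id. Use LEFT JOIN so rows with parent_id=NULL are kept.
  - task 1 (Optimize): parent_id=NULL -> NULL
  - task 2 (Refactor): parent_id=1 -> Optimize
  - task 3 (Design): parent_id=2 -> Refactor
  - task 4 (Train): parent_id=2 -> Refactor
  - task 5 (Review): parent_id=3 -> Design

SQL:
SELECT a.name AS item, b.name AS parent
FROM tasks a
LEFT JOIN tasks b ON a.parent_id = b.id

Result:
item     | parent  
---------+---------
Optimize | NULL    
Refactor | Optimize
Design   | Refactor
Train    | Refactor
Review   | Design  


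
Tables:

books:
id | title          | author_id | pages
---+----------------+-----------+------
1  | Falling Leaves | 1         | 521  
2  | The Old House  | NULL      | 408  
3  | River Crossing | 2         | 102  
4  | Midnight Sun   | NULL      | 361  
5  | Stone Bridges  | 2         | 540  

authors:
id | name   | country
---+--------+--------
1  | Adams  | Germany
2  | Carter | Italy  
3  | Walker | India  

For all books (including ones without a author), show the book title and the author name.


LEFT JOIN keeps every row from books (the left table); where author_id has no match in authors, the author columns become NULL. Walk through each book:
  - book 1 (Falling Leaves): author_id=1 -> matches Adams
  - book 2 (The Old House): author_id=NULL, no match -> kept with NULL
  - book 3 (River Crossing): author_id=2 -> matches Carter
  - book 4 (Midnight Sun): author_id=NULL, no match -> kept with NULL
  - book 5 (Stone Bridges): author_id=2 -> matches Carter
All 5 rows appear; 2 have NULL author.

SQL:
SELECT a.title, b.name AS author
FROM books a
LEFT JOIN authors b ON a.author_id = b.id

Result:
title          | author
---------------+-------
Falling Leaves | Adams 
The Old House  | NULL  
River Crossing | Carter
Midnight Sun   | NULL  
Stone Bridges  | Carter


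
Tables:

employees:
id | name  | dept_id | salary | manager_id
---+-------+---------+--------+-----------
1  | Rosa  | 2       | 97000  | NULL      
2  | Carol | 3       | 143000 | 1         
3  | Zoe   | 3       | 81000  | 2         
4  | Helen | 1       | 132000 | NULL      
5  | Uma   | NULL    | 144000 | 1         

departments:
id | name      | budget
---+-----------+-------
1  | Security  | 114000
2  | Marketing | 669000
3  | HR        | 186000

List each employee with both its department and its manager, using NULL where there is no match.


Two LEFT JOINs from the same base table employees: one to departments via dept_id, one to employees itself via manager_id. Both are LEFT so every employee is preserved.
Match against departments:
  - employee 1 (Rosa): dept_id=2 -> matches Marketing
  - employee 2 (Carol): dept_id=3 -> matches HR
  - employee 3 (Zoe): dept_id=3 -> matches HR
  - employee 4 (Helen): dept_id=1 -> matches Security
  - employee 5 (Uma): dept_id=NULL, no match -> kept with NULL
Match against employees (self):
  - employee 1 (Rosa): manager_id=NULL -> NULL
  - employee 2 (Carol): manager_id=1 -> Rosa
  - employee 3 (Zoe): manager_id=2 -> Carol
  - employee 4 (Helen): manager_id=NULL -> NULL
  - employee 5 (Uma): manager_id=1 -> Rosa

SQL:
SELECT a.name, b.name AS department, c.name AS manager
FROM employees a
LEFT JOIN departments b ON a.dept_id = b.id
LEFT JOIN employees c ON a.manager_id = c.id

Result:
name  | department | manager
------+------------+--------
Rosa  | Marketing  | NULL   
Carol | HR         | Rosa   
Zoe   | HR         | Carol  
Helen | Security   | NULL   
Uma   | NULL       | Rosa   


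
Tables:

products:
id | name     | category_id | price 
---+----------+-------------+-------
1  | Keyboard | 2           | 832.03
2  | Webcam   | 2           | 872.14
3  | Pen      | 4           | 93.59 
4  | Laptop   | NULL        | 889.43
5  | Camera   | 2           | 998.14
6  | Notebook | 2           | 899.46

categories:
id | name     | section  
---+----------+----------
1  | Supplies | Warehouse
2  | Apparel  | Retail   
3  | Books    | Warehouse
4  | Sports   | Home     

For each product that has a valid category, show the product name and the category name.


INNER JOIN keeps only products rows whose category_id matches an id in categories. Walk through each product:
  - product 1 (Keyboard): category_id=2 -> matches Apparel
  - product 2 (Webcam): category_id=2 -> matches Apparel
  - product 3 (Pen): category_id=4 -> matches Sports
  - product 4 (Laptop): category_id=NULL, no match -> dropped
  - product 5 (Camera): category_id=2 -> matches Apparel
  - product 6 (Notebook): category_id=2 -> matches Apparel
So 1 of 6 rows is dropped.

SQL:
SELECT a.name, b.name AS category
FROM products a
INNER JOIN categories b ON a.category_id = b.id

Result:
name     | category
---------+---------
Keyboard | Apparel 
Webcam   | Apparel 
Pen      | Sports  
Camera   | Apparel 
Notebook | Apparel 


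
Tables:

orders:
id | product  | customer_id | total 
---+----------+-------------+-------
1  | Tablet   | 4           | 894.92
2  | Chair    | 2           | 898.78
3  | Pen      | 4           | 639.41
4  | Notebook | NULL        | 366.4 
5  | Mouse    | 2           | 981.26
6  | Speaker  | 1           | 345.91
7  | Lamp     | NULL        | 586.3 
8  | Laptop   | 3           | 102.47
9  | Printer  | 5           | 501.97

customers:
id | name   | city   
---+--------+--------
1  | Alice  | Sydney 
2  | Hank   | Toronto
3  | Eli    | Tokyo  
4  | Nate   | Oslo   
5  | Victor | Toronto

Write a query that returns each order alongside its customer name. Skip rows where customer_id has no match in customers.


INNER JOIN keeps only orders rows whose customer_id matches an id in customers. Walk through each order:
  - order 1 (Tablet): customer_id=4 -> matches Nate
  - order 2 (Chair): customer_id=2 -> matches Hank
  - order 3 (Pen): customer_id=4 -> matches Nate
  - order 4 (Notebook): customer_id=NULL, no match -> dropped
  - order 5 (Mouse): customer_id=2 -> matches Hank
  - order 6 (Speaker): customer_id=1 -> matches Alice
  - order 7 (Lamp): customer_id=NULL, no match -> dropped
  - order 8 (Laptop): customer_id=3 -> matches Eli
  - order 9 (Printer): customer_id=5 -> matches Victor
So 2 of 9 rows are dropped.

SQL:
SELECT a.product, b.name AS customer
FROM orders a
INNER JOIN customers b ON a.customer_id = b.id

Result:
product | customer
--------+---------
Tablet  | Nate    
Chair   | Hank    
Pen     | Nate    
Mouse   | Hank    
Speaker | Alice   
Laptop  | Eli     
Printer | Victor  
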